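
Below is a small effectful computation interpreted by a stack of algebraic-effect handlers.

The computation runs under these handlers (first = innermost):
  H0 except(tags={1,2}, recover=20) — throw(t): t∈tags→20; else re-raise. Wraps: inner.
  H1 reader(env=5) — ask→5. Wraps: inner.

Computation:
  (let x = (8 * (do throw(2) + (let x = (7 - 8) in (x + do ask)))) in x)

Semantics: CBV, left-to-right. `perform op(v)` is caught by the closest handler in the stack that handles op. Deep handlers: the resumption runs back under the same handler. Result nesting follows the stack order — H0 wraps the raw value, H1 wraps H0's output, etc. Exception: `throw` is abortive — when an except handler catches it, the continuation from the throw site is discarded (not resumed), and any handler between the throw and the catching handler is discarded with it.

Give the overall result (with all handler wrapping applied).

Step-by-step:
throw(2) @ H0 caught ⇒ 20
H1 returns 20
= 20

Answer: 20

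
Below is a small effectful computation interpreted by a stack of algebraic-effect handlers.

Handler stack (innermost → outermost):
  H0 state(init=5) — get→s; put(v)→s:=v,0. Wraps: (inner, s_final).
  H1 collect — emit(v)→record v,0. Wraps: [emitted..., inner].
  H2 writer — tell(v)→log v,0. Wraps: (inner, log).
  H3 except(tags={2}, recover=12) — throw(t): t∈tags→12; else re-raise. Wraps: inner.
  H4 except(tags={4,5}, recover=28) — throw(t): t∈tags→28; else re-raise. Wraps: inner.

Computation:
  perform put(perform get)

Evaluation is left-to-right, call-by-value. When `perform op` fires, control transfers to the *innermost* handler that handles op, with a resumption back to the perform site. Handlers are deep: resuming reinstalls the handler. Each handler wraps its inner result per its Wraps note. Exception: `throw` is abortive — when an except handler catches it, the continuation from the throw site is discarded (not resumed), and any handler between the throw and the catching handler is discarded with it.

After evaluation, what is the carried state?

Evaluation trace:
get @ H0 ⇒ 5
put(5) @ H0 ⇒ s:=5
H0 returns (0, 5)
H1 returns [(0, 5)]
H2 returns ([(0, 5)], ())
H3 returns ([(0, 5)], ())
H4 returns ([(0, 5)], ())
= ([(0, 5)], ())

Answer: 5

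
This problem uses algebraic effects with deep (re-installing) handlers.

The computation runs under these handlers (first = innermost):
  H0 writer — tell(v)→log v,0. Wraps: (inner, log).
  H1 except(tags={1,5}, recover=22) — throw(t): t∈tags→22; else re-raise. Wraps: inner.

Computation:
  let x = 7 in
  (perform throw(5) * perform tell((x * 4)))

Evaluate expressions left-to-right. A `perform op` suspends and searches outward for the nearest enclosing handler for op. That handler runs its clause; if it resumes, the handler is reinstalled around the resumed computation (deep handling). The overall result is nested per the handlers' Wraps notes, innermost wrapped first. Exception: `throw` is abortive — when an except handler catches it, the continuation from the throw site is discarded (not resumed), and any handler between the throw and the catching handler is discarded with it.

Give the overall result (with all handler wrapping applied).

Answer: 22

Working:
throw(5) @ H1 caught ⇒ 22
= 22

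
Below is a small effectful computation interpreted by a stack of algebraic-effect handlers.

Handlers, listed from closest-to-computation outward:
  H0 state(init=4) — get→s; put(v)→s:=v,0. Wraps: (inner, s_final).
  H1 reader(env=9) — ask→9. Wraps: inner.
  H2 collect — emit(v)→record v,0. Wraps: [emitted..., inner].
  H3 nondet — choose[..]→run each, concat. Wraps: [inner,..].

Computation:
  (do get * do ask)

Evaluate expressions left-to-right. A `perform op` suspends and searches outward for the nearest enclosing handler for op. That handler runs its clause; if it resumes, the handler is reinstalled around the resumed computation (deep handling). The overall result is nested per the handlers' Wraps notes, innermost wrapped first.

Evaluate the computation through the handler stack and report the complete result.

Answer: [[(36, 4)]]

Working:
get @ H0 ⇒ 4
ask @ H1 ⇒ 9
H0 returns (36, 4)
H1 returns (36, 4)
H2 returns [(36, 4)]
H3 returns [[(36, 4)]]
= [[(36, 4)]]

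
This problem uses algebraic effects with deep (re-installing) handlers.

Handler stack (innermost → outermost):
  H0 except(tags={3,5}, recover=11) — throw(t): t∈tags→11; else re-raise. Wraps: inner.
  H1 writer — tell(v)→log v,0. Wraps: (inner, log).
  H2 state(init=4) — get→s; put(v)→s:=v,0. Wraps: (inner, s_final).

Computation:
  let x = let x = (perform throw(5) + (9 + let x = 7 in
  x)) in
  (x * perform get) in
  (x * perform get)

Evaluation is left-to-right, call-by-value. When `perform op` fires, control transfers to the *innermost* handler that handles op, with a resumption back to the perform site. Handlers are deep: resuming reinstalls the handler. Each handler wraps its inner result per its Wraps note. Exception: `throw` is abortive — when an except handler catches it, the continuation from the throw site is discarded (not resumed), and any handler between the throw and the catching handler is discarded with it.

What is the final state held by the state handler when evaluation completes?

Answer: 4

Evaluation trace:
throw(5) @ H0 caught ⇒ 11
H1 returns (11, ())
H2 returns ((11, ()), 4)
= ((11, ()), 4)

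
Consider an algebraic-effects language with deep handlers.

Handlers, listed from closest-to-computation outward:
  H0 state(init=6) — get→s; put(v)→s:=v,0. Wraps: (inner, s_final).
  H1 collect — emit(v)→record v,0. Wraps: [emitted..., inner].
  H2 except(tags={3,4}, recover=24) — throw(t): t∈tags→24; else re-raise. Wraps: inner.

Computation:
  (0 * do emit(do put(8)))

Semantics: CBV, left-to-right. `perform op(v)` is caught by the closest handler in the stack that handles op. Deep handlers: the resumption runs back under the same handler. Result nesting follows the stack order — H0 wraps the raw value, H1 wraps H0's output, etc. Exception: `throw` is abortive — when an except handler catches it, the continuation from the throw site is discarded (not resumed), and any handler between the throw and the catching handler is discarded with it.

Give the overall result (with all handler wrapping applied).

Working:
put(8) @ H0 ⇒ s:=8
emit(0) @ H1 ⇒ out+=0
H0 returns (0, 8)
H1 returns [0, (0, 8)]
H2 returns [0, (0, 8)]
= [0, (0, 8)]

Answer: [0, (0, 8)]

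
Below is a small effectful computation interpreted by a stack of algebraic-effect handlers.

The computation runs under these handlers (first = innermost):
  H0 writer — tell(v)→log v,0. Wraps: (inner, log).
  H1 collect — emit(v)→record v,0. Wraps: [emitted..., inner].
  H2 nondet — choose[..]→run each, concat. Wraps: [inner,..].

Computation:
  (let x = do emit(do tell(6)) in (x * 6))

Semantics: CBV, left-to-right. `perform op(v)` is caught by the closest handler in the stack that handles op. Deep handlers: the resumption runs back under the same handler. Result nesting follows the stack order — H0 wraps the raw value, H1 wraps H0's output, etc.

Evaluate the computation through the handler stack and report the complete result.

Answer: [[0, (0, (6))]]

Step-by-step:
tell(6) @ H0 ⇒ log+=6
emit(0) @ H1 ⇒ out+=0
H0 returns (0, (6))
H1 returns [0, (0, (6))]
H2 returns [[0, (0, (6))]]
= [[0, (0, (6))]]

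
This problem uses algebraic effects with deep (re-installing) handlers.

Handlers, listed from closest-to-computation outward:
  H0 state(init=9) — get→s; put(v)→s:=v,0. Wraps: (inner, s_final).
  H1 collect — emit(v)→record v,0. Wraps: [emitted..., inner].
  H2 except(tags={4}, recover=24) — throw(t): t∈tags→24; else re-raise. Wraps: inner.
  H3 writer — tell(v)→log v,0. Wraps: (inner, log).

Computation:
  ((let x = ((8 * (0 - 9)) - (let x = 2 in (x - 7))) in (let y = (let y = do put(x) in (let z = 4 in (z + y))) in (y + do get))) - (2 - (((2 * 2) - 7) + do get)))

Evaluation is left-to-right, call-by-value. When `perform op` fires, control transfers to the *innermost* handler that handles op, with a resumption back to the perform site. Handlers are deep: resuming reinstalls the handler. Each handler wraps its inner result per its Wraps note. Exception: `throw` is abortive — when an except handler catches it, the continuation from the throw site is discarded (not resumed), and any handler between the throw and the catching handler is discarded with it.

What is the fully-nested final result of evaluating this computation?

Answer: ([(-135, -67)], ())

Evaluation trace:
put(-67) @ H0 ⇒ s:=-67
get @ H0 ⇒ -67
get @ H0 ⇒ -67
H0 returns (-135, -67)
H1 returns [(-135, -67)]
H2 returns [(-135, -67)]
H3 returns ([(-135, -67)], ())
= ([(-135, -67)], ())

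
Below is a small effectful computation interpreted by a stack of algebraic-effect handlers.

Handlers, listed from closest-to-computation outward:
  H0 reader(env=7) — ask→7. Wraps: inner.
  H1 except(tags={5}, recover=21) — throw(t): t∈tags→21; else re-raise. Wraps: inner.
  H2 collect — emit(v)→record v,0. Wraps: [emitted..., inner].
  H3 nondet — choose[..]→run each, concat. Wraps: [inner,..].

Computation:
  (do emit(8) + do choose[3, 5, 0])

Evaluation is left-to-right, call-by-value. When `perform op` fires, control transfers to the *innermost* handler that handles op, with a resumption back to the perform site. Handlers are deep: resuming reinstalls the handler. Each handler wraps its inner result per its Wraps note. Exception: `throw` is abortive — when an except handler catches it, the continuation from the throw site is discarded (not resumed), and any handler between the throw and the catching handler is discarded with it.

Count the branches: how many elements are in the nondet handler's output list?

Working:
emit(8) @ H2 ⇒ out+=8
choose[3, 5, 0] @ H3
  branch[0] choose=3:
    H0 returns 3
    H1 returns 3
    H2 returns [8, 3]
    H3 returns [[8, 3]]
  branch[1] choose=5:
    H0 returns 5
    H1 returns 5
    H2 returns [8, 5]
    H3 returns [[8, 5]]
  branch[2] choose=0:
    H0 returns 0
    H1 returns 0
    H2 returns [8, 0]
    H3 returns [[8, 0]]
= [[8, 3], [8, 5], [8, 0]]

Answer: 3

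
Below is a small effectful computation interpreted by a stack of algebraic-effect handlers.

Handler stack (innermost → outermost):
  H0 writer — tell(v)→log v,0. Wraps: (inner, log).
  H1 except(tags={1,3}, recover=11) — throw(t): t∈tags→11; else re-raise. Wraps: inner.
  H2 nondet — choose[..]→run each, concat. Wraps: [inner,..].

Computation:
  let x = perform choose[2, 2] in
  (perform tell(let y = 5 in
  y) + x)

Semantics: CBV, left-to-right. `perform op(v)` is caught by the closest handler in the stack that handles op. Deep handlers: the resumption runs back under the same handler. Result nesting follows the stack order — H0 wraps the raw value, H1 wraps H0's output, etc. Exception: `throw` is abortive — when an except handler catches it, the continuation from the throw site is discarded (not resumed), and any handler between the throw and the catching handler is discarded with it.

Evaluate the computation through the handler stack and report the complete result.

Answer: [(2, (5)), (2, (5))]

Working:
choose[2, 2] @ H2
  branch[0] choose=2:
    tell(5) @ H0 ⇒ log+=5
    H0 returns (2, (5))
    H1 returns (2, (5))
    H2 returns [(2, (5))]
  branch[1] choose=2:
    tell(5) @ H0 ⇒ log+=5
    H0 returns (2, (5))
    H1 returns (2, (5))
    H2 returns [(2, (5))]
= [(2, (5)), (2, (5))]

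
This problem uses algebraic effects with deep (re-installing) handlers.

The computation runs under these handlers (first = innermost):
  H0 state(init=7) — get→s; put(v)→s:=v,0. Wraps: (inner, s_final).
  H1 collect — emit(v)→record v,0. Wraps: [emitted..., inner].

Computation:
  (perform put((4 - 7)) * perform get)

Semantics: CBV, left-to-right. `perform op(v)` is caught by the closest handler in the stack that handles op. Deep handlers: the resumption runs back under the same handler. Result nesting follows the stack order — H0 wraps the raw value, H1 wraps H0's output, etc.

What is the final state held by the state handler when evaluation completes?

Answer: -3

Working:
put(-3) @ H0 ⇒ s:=-3
get @ H0 ⇒ -3
H0 returns (0, -3)
H1 returns [(0, -3)]
= [(0, -3)]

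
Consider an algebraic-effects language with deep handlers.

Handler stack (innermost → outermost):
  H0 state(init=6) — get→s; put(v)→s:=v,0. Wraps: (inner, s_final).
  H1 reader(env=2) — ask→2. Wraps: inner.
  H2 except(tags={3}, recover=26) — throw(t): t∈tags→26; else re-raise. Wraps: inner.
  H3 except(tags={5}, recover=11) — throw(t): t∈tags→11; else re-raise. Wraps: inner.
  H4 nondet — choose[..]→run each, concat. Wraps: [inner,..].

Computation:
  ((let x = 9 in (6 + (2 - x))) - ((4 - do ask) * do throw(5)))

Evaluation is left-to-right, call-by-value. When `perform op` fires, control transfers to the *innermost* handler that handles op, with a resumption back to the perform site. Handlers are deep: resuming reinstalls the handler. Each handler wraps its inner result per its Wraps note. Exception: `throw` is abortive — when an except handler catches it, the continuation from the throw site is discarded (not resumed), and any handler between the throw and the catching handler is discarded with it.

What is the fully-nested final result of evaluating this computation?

Step-by-step:
ask @ H1 ⇒ 2
throw(5) @ H2 re-raised
throw(5) @ H3 caught ⇒ 11
H4 returns [11]
= [11]

Answer: [11]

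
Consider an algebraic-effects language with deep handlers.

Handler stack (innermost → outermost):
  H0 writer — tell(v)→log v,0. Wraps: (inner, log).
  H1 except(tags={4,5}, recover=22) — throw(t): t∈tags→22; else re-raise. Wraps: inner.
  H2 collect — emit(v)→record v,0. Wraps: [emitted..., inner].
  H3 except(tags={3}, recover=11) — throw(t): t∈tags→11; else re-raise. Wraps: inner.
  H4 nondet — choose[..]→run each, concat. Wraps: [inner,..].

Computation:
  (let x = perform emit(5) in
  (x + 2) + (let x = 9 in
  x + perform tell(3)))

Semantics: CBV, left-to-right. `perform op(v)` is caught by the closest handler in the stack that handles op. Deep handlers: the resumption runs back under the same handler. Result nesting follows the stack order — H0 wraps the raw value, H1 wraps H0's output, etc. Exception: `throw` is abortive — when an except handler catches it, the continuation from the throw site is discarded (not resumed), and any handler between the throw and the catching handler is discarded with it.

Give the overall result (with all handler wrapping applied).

Answer: [[5, (11, (3))]]

Working:
emit(5) @ H2 ⇒ out+=5
tell(3) @ H0 ⇒ log+=3
H0 returns (11, (3))
H1 returns (11, (3))
H2 returns [5, (11, (3))]
H3 returns [5, (11, (3))]
H4 returns [[5, (11, (3))]]
= [[5, (11, (3))]]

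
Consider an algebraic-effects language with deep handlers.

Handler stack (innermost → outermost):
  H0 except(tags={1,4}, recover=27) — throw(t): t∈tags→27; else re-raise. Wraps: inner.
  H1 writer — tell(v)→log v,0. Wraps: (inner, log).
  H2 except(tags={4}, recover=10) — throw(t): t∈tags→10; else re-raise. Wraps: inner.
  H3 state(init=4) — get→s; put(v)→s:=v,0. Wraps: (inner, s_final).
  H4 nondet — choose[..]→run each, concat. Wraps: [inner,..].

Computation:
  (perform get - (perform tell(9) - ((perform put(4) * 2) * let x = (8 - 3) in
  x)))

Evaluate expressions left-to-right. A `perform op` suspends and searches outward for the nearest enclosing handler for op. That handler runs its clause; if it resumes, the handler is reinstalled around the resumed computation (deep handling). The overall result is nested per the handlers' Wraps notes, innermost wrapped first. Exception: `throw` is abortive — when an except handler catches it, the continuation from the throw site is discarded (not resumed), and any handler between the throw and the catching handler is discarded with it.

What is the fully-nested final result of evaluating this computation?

Working:
get @ H3 ⇒ 4
tell(9) @ H1 ⇒ log+=9
put(4) @ H3 ⇒ s:=4
H0 returns 4
H1 returns (4, (9))
H2 returns (4, (9))
H3 returns ((4, (9)), 4)
H4 returns [((4, (9)), 4)]
= [((4, (9)), 4)]

Answer: [((4, (9)), 4)]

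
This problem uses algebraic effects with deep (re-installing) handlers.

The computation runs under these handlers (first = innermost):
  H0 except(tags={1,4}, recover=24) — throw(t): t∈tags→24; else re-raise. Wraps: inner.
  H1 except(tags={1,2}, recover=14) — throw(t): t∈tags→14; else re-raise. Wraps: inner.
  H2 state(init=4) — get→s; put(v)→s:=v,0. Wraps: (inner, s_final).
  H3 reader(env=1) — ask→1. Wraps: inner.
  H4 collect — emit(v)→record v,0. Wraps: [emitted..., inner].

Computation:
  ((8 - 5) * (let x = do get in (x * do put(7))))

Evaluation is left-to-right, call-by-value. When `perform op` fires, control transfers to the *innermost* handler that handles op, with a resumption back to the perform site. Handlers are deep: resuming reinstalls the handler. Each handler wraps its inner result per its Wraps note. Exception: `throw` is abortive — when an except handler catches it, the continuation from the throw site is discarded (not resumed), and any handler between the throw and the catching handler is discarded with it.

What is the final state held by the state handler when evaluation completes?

Working:
get @ H2 ⇒ 4
put(7) @ H2 ⇒ s:=7
H0 returns 0
H1 returns 0
H2 returns (0, 7)
H3 returns (0, 7)
H4 returns [(0, 7)]
= [(0, 7)]

Answer: 7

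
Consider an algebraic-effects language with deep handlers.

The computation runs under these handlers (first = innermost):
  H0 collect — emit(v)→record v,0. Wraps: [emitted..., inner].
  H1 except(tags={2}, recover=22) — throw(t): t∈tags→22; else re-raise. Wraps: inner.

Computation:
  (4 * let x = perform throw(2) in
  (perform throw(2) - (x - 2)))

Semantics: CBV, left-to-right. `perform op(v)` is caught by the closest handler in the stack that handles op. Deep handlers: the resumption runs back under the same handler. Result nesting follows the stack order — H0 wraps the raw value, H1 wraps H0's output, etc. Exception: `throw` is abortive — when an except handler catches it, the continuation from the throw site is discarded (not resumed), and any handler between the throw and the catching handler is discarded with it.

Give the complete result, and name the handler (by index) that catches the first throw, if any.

Working:
throw(2) @ H1 caught ⇒ 22
= 22

Answer: 22 ; first throw caught by: H1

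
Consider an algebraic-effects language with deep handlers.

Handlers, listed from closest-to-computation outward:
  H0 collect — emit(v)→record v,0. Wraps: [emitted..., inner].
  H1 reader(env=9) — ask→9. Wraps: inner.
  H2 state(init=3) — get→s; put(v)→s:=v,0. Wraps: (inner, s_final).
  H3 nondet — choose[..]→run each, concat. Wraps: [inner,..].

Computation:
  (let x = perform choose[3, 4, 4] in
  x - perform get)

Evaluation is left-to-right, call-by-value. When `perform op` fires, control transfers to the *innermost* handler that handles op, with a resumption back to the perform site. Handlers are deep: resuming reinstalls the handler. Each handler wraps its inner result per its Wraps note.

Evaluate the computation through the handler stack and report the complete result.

Answer: [([0], 3), ([1], 3), ([1], 3)]

Step-by-step:
choose[3, 4, 4] @ H3
  branch[0] choose=3:
    get @ H2 ⇒ 3
    H0 returns [0]
    H1 returns [0]
    H2 returns ([0], 3)
    H3 returns [([0], 3)]
  branch[1] choose=4:
    get @ H2 ⇒ 3
    H0 returns [1]
    H1 returns [1]
    H2 returns ([1], 3)
    H3 returns [([1], 3)]
  branch[2] choose=4:
    get @ H2 ⇒ 3
    H0 returns [1]
    H1 returns [1]
    H2 returns ([1], 3)
    H3 returns [([1], 3)]
= [([0], 3), ([1], 3), ([1], 3)]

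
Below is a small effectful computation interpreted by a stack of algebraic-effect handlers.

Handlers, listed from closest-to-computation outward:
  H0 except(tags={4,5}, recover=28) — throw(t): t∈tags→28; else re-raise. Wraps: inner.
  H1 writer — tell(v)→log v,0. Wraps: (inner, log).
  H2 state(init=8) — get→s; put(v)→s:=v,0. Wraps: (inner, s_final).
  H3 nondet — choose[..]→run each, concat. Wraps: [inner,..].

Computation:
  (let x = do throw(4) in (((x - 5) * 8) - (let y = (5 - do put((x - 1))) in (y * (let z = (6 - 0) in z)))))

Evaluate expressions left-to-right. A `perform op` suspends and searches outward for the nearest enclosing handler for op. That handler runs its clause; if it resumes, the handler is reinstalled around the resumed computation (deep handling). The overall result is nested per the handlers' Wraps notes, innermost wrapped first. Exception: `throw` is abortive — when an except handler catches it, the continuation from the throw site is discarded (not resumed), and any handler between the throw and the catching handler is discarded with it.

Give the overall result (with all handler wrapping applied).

Step-by-step:
throw(4) @ H0 caught ⇒ 28
H1 returns (28, ())
H2 returns ((28, ()), 8)
H3 returns [((28, ()), 8)]
= [((28, ()), 8)]

Answer: [((28, ()), 8)]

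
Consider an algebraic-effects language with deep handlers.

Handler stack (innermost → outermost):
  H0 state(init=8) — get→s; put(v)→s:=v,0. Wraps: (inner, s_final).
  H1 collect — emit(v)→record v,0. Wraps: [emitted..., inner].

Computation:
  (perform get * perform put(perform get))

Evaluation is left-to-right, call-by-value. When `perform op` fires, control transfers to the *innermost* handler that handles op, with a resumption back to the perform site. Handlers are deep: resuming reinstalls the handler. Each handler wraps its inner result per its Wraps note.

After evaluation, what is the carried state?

Answer: 8

Working:
get @ H0 ⇒ 8
get @ H0 ⇒ 8
put(8) @ H0 ⇒ s:=8
H0 returns (0, 8)
H1 returns [(0, 8)]
= [(0, 8)]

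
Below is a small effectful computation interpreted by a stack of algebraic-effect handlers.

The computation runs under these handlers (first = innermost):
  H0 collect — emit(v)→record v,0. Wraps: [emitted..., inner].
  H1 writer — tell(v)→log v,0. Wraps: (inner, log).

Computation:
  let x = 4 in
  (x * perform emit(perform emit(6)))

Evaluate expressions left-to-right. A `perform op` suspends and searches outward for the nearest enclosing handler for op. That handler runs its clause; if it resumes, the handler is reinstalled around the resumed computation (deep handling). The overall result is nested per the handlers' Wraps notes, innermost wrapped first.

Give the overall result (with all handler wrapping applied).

Working:
emit(6) @ H0 ⇒ out+=6
emit(0) @ H0 ⇒ out+=0
H0 returns [6, 0, 0]
H1 returns ([6, 0, 0], ())
= ([6, 0, 0], ())

Answer: ([6, 0, 0], ())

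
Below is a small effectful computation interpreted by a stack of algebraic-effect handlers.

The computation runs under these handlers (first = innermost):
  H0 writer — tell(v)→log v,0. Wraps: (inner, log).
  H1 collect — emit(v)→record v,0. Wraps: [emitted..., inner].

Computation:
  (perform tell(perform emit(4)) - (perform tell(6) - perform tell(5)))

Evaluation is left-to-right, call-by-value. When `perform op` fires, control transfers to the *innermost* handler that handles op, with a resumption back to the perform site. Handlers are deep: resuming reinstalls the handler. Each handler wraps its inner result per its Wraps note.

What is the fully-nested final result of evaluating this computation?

Step-by-step:
emit(4) @ H1 ⇒ out+=4
tell(0) @ H0 ⇒ log+=0
tell(6) @ H0 ⇒ log+=6
tell(5) @ H0 ⇒ log+=5
H0 returns (0, (0, 6, 5))
H1 returns [4, (0, (0, 6, 5))]
= [4, (0, (0, 6, 5))]

Answer: [4, (0, (0, 6, 5))]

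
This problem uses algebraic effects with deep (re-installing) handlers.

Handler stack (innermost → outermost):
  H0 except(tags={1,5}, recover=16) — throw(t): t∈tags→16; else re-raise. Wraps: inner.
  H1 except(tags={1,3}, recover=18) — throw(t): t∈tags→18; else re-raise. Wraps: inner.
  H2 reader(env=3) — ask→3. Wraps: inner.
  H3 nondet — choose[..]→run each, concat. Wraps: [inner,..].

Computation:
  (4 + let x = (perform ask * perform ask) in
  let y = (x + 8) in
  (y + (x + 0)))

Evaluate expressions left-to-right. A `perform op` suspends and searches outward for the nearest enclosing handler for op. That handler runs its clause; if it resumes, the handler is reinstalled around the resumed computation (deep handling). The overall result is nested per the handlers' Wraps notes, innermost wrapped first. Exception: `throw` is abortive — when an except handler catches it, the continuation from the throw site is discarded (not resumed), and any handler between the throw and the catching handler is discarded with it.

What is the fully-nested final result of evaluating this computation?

Answer: [30]

Evaluation trace:
ask @ H2 ⇒ 3
ask @ H2 ⇒ 3
H0 returns 30
H1 returns 30
H2 returns 30
H3 returns [30]
= [30]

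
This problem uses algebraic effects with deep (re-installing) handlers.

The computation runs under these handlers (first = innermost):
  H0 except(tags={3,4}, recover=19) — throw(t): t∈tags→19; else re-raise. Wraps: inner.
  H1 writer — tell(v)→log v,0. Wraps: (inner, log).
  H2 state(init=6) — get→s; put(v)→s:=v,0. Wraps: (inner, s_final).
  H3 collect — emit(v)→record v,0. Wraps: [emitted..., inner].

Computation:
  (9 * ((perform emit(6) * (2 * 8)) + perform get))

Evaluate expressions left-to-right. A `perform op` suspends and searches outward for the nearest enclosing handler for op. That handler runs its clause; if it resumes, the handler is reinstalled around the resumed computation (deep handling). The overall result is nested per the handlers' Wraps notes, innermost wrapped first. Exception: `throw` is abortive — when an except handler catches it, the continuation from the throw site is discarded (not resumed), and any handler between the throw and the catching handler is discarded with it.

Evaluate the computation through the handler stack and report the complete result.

Working:
emit(6) @ H3 ⇒ out+=6
get @ H2 ⇒ 6
H0 returns 54
H1 returns (54, ())
H2 returns ((54, ()), 6)
H3 returns [6, ((54, ()), 6)]
= [6, ((54, ()), 6)]

Answer: [6, ((54, ()), 6)]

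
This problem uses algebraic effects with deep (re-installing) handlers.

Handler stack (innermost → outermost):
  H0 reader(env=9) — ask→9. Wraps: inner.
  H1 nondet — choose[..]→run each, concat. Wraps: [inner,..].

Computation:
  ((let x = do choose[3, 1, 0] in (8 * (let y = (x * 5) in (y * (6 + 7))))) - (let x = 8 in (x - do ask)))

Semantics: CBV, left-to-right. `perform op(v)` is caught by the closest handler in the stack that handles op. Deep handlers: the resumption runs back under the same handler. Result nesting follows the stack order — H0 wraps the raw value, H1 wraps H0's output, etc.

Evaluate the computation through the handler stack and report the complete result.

Answer: [1561, 521, 1]

Working:
choose[3, 1, 0] @ H1
  branch[0] choose=3:
    ask @ H0 ⇒ 9
    H0 returns 1561
    H1 returns [1561]
  branch[1] choose=1:
    ask @ H0 ⇒ 9
    H0 returns 521
    H1 returns [521]
  branch[2] choose=0:
    ask @ H0 ⇒ 9
    H0 returns 1
    H1 returns [1]
= [1561, 521, 1]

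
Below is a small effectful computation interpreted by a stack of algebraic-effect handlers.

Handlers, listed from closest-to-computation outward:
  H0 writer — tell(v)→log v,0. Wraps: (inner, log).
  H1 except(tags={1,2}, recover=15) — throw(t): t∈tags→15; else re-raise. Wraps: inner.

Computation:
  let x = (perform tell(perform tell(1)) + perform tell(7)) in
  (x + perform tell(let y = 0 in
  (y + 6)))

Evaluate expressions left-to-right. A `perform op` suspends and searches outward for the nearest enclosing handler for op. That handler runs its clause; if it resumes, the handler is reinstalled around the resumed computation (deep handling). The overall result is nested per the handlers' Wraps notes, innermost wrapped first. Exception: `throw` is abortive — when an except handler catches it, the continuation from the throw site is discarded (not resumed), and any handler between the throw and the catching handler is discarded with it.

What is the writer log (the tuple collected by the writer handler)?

Answer: (1, 0, 7, 6)

Working:
tell(1) @ H0 ⇒ log+=1
tell(0) @ H0 ⇒ log+=0
tell(7) @ H0 ⇒ log+=7
tell(6) @ H0 ⇒ log+=6
H0 returns (0, (1, 0, 7, 6))
H1 returns (0, (1, 0, 7, 6))
= (0, (1, 0, 7, 6))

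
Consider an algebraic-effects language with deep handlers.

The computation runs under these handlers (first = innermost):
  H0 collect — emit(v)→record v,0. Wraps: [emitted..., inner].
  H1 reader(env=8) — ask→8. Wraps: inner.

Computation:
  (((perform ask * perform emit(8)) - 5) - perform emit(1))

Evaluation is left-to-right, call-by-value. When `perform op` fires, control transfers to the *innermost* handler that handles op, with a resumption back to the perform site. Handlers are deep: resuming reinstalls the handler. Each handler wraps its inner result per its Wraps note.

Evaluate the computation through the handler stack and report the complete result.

Answer: [8, 1, -5]

Step-by-step:
ask @ H1 ⇒ 8
emit(8) @ H0 ⇒ out+=8
emit(1) @ H0 ⇒ out+=1
H0 returns [8, 1, -5]
H1 returns [8, 1, -5]
= [8, 1, -5]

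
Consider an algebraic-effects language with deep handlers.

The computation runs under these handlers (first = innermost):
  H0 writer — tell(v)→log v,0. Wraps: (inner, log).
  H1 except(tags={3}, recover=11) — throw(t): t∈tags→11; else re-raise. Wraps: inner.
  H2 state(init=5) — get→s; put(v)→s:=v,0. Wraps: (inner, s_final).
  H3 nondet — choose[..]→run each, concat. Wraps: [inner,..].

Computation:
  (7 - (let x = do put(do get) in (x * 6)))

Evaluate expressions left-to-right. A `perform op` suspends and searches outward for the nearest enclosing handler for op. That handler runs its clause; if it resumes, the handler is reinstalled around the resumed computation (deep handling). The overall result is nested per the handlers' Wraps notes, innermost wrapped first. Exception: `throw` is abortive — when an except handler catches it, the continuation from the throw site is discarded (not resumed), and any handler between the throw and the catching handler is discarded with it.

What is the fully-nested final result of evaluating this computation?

Answer: [((7, ()), 5)]

Evaluation trace:
get @ H2 ⇒ 5
put(5) @ H2 ⇒ s:=5
H0 returns (7, ())
H1 returns (7, ())
H2 returns ((7, ()), 5)
H3 returns [((7, ()), 5)]
= [((7, ()), 5)]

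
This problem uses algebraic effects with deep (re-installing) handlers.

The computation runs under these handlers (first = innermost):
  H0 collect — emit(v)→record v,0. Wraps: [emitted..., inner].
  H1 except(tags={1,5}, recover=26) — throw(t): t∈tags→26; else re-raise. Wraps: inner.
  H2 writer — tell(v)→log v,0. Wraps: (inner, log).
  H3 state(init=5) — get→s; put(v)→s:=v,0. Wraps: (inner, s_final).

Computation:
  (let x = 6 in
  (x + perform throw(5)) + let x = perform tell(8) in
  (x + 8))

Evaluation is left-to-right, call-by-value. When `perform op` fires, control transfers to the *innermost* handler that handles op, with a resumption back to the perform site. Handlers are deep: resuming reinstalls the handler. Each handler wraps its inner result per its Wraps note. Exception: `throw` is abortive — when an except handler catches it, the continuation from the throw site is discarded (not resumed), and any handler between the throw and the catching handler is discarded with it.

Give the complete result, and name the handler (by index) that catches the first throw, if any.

Step-by-step:
throw(5) @ H1 caught ⇒ 26
H2 returns (26, ())
H3 returns ((26, ()), 5)
= ((26, ()), 5)

Answer: ((26, ()), 5) ; first throw caught by: H1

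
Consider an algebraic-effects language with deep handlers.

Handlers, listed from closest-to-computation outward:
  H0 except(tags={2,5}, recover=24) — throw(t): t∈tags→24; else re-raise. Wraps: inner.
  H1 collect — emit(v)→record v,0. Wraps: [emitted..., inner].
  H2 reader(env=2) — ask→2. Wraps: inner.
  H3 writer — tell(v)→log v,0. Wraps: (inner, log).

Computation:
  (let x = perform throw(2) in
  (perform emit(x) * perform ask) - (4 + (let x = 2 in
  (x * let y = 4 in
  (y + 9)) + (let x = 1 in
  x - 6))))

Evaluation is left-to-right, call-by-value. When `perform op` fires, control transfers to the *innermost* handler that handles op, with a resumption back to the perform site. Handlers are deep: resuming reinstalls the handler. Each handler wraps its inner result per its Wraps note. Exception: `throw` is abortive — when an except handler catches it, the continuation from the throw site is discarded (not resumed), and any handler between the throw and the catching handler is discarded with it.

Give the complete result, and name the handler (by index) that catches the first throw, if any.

Answer: ([24], ()) ; first throw caught by: H0

Working:
throw(2) @ H0 caught ⇒ 24
H1 returns [24]
H2 returns [24]
H3 returns ([24], ())
= ([24], ())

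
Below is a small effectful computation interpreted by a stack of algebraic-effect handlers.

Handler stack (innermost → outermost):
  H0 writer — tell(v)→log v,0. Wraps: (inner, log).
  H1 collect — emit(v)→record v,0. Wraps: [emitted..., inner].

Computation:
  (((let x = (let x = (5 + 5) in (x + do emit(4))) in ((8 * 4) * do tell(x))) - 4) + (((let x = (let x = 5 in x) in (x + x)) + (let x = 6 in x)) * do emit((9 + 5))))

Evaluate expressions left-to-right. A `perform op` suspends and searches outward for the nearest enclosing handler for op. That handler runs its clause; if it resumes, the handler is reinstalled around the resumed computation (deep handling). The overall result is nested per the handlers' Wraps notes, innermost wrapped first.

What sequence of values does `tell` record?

Step-by-step:
emit(4) @ H1 ⇒ out+=4
tell(10) @ H0 ⇒ log+=10
emit(14) @ H1 ⇒ out+=14
H0 returns (-4, (10))
H1 returns [4, 14, (-4, (10))]
= [4, 14, (-4, (10))]

Answer: (10)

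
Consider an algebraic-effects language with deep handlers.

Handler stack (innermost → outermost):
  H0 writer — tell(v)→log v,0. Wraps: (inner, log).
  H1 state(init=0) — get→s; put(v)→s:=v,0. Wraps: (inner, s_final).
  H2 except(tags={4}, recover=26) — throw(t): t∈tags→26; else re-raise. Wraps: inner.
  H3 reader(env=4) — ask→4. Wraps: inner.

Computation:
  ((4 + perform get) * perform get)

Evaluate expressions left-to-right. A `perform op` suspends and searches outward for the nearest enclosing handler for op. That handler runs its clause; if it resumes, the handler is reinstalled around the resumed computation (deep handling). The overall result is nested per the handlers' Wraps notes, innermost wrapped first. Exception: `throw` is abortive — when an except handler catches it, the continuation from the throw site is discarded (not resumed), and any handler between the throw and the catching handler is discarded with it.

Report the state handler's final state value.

Step-by-step:
get @ H1 ⇒ 0
get @ H1 ⇒ 0
H0 returns (0, ())
H1 returns ((0, ()), 0)
H2 returns ((0, ()), 0)
H3 returns ((0, ()), 0)
= ((0, ()), 0)

Answer: 0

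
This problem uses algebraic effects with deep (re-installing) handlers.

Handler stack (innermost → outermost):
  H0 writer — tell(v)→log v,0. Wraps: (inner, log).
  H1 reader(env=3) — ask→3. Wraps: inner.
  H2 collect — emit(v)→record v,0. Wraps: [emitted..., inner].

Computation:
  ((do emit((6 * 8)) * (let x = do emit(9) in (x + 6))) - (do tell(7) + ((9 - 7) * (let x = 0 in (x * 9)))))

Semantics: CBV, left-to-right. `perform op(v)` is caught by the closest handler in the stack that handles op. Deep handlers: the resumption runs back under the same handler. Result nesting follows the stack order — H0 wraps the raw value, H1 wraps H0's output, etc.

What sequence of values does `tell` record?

Answer: (7)

Step-by-step:
emit(48) @ H2 ⇒ out+=48
emit(9) @ H2 ⇒ out+=9
tell(7) @ H0 ⇒ log+=7
H0 returns (0, (7))
H1 returns (0, (7))
H2 returns [48, 9, (0, (7))]
= [48, 9, (0, (7))]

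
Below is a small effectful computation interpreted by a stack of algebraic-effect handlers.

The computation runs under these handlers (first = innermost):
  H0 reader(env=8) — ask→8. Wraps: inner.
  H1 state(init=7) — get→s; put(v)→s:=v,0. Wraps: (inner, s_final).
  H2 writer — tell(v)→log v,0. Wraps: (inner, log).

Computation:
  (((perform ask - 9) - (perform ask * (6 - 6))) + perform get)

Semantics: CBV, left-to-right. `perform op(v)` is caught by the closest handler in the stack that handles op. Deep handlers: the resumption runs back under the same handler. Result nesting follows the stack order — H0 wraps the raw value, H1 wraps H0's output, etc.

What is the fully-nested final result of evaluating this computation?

Answer: ((6, 7), ())

Step-by-step:
ask @ H0 ⇒ 8
ask @ H0 ⇒ 8
get @ H1 ⇒ 7
H0 returns 6
H1 returns (6, 7)
H2 returns ((6, 7), ())
= ((6, 7), ())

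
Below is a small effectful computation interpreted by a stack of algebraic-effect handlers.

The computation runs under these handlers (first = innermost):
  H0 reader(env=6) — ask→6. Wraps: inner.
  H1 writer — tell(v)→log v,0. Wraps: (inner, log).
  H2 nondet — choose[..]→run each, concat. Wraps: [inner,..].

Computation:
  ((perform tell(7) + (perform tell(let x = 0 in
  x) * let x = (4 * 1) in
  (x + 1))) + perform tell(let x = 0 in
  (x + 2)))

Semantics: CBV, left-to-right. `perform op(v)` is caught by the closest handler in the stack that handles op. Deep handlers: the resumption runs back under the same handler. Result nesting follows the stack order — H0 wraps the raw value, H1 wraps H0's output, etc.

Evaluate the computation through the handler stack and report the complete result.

Working:
tell(7) @ H1 ⇒ log+=7
tell(0) @ H1 ⇒ log+=0
tell(2) @ H1 ⇒ log+=2
H0 returns 0
H1 returns (0, (7, 0, 2))
H2 returns [(0, (7, 0, 2))]
= [(0, (7, 0, 2))]

Answer: [(0, (7, 0, 2))]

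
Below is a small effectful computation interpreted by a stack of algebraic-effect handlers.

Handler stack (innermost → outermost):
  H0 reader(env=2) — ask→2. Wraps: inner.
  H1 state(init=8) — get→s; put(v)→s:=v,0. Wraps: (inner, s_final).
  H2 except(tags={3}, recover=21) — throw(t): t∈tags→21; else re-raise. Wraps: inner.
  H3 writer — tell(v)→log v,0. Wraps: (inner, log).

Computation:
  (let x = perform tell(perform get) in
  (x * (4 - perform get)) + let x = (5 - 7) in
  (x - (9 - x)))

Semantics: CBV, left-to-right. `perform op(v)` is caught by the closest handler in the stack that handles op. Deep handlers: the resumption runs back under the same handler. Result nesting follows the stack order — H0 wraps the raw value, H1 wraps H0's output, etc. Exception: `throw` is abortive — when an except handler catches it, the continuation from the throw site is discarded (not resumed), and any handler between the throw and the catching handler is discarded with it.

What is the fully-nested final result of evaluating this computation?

Answer: ((-13, 8), (8))

Working:
get @ H1 ⇒ 8
tell(8) @ H3 ⇒ log+=8
get @ H1 ⇒ 8
H0 returns -13
H1 returns (-13, 8)
H2 returns (-13, 8)
H3 returns ((-13, 8), (8))
= ((-13, 8), (8))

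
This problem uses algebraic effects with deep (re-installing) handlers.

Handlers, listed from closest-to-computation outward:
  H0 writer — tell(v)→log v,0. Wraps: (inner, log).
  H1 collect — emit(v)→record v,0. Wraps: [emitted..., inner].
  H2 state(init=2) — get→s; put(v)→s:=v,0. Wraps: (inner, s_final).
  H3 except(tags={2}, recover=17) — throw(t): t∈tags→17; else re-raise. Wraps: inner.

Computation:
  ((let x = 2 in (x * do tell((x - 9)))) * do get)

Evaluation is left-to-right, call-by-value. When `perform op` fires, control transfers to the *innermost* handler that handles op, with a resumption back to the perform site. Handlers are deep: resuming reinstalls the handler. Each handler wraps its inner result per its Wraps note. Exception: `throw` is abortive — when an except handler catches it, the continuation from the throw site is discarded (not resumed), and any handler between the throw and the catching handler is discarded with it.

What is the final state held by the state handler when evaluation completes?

Evaluation trace:
tell(-7) @ H0 ⇒ log+=-7
get @ H2 ⇒ 2
H0 returns (0, (-7))
H1 returns [(0, (-7))]
H2 returns ([(0, (-7))], 2)
H3 returns ([(0, (-7))], 2)
= ([(0, (-7))], 2)

Answer: 2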